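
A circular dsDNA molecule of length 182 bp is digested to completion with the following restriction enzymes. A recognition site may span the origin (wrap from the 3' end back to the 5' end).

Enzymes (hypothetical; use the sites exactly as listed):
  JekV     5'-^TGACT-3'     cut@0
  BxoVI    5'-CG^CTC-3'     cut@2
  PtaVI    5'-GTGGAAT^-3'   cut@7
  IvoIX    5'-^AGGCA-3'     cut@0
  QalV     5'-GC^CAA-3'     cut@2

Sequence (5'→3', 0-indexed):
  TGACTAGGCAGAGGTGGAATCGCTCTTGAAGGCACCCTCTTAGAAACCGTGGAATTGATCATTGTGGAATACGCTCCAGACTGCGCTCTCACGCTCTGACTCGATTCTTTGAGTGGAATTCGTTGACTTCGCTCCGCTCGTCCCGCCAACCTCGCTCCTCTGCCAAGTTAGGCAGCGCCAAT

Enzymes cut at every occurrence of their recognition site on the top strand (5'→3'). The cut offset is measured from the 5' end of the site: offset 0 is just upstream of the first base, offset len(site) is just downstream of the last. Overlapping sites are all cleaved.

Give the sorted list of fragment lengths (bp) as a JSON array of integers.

[2,3,3,4,4,5,5,6,7,8,8,8,9,9,10,12,15,15,23,26]

Scan for sites:
  JekV TGACT/0: at [0, 96, 123] ⇒ [0, 96, 123]
  BxoVI CGCTC/2: at [20, 71, 83, 91, 129, 134, 152] ⇒ [22, 73, 85, 93, 131, 136, 154]
  PtaVI GTGGAAT/7: at [13, 48, 63, 112] ⇒ [20, 55, 70, 119]
  IvoIX AGGCA/0: at [5, 29, 169] ⇒ [5, 29, 169]
  QalV GCCAA/2: at [144, 161, 176] ⇒ [146, 163, 178]

All cut coordinates (distinct, sorted): [0, 5, 20, 22, 29, 55, 70, 73, 85, 93, 96, 119, 123, 131, 136, 146, 154, 163, 169, 178]

Fragment lengths:
  0→5: 5 bp
  5→20: 15 bp
  20→22: 2 bp
  22→29: 7 bp
  29→55: 26 bp
  55→70: 15 bp
  70→73: 3 bp
  73→85: 12 bp
  85→93: 8 bp
  93→96: 3 bp
  96→119: 23 bp
  119→123: 4 bp
  123→131: 8 bp
  131→136: 5 bp
  136→146: 10 bp
  146→154: 8 bp
  154→163: 9 bp
  163→169: 6 bp
  169→178: 9 bp
  178→0 (wrap): 182-178+0 = 4 bp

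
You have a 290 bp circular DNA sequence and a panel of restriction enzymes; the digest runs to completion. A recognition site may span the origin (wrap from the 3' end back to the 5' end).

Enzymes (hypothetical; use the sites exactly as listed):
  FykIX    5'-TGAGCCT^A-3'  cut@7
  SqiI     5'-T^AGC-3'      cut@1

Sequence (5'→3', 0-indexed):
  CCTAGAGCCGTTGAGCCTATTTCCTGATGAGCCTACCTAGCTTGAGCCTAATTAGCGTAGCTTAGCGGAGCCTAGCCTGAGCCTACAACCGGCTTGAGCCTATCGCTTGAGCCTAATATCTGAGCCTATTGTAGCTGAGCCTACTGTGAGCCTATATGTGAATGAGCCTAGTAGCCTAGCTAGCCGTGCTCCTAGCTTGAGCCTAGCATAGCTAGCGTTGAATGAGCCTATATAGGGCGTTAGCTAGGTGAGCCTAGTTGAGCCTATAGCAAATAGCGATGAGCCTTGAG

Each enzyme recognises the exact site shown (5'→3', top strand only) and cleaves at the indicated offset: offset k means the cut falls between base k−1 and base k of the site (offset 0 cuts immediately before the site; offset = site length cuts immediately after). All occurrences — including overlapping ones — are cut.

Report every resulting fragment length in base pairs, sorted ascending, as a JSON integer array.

[2,3,4,4,4,4,5,5,5,5,5,7,10,10,10,11,11,11,11,12,12,13,13,14,15,16,16,16,17,19]

Site scan:
  FykIX TGAGCCTA/7: at [11, 27, 42, 77, 94, 107, 120, 135, 146, 162, 197, 222, 248, 258, 286] ⇒ [3, 18, 34, 49, 84, 101, 114, 127, 142, 153, 169, 204, 229, 255, 265]
  SqiI TAGC/1: at [37, 52, 57, 62, 72, 131, 171, 176, 180, 192, 203, 208, 212, 240, 266, 273] ⇒ [38, 53, 58, 63, 73, 132, 172, 177, 181, 193, 204, 209, 213, 241, 267, 274]

Pooled cuts: [3, 18, 34, 38, 49, 53, 58, 63, 73, 84, 101, 114, 127, 132, 142, 153, 169, 172, 177, 181, 193, 204, 209, 213, 229, 241, 255, 265, 267, 274]

Fragment lengths:
  3→18: 15 bp
  18→34: 16 bp
  34→38: 4 bp
  38→49: 11 bp
  49→53: 4 bp
  53→58: 5 bp
  58→63: 5 bp
  63→73: 10 bp
  73→84: 11 bp
  84→101: 17 bp
  101→114: 13 bp
  114→127: 13 bp
  127→132: 5 bp
  132→142: 10 bp
  142→153: 11 bp
  153→169: 16 bp
  169→172: 3 bp
  172→177: 5 bp
  177→181: 4 bp
  181→193: 12 bp
  193→204: 11 bp
  204→209: 5 bp
  209→213: 4 bp
  213→229: 16 bp
  229→241: 12 bp
  241→255: 14 bp
  255→265: 10 bp
  265→267: 2 bp
  267→274: 7 bp
  274→3 (wrap): 290-274+3 = 19 bp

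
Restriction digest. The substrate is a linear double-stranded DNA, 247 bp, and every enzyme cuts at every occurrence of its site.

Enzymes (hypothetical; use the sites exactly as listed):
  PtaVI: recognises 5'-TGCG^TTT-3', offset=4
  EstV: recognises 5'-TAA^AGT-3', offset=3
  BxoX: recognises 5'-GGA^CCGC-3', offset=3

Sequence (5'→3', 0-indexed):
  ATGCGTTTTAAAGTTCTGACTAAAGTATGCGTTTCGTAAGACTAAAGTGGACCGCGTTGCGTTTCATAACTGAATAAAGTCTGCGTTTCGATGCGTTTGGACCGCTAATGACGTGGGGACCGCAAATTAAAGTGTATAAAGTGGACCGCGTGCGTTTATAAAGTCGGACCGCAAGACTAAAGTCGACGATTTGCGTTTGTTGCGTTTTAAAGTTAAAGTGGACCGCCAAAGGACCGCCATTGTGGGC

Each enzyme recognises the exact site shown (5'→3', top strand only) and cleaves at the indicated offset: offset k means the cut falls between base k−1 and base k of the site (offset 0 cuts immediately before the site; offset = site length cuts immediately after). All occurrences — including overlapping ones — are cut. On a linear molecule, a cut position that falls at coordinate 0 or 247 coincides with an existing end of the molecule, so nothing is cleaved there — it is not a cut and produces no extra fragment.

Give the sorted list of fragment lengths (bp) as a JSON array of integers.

[5,6,6,6,6,6,6,6,7,7,8,8,9,9,9,10,10,11,11,12,12,14,14,15,16,18]

Site scan:
  PtaVI (TGCGTTT, off=4): starts [1, 27, 57, 81, 91, 150, 191, 200] → cuts [5, 31, 61, 85, 95, 154, 195, 204]
  EstV (TAAAGT, off=3): starts [8, 20, 42, 74, 127, 136, 158, 177, 207, 213] → cuts [11, 23, 45, 77, 130, 139, 161, 180, 210, 216]
  BxoX (GGACCGC, off=3): starts [48, 98, 116, 142, 165, 219, 230] → cuts [51, 101, 119, 145, 168, 222, 233]

All cut coordinates (distinct, sorted): [5, 11, 23, 31, 45, 51, 61, 77, 85, 95, 101, 119, 130, 139, 145, 154, 161, 168, 180, 195, 204, 210, 216, 222, 233]

Fragment lengths:
  [0,5): 5 bp
  [5,11): 6 bp
  [11,23): 12 bp
  [23,31): 8 bp
  [31,45): 14 bp
  [45,51): 6 bp
  [51,61): 10 bp
  [61,77): 16 bp
  [77,85): 8 bp
  [85,95): 10 bp
  [95,101): 6 bp
  [101,119): 18 bp
  [119,130): 11 bp
  [130,139): 9 bp
  [139,145): 6 bp
  [145,154): 9 bp
  [154,161): 7 bp
  [161,168): 7 bp
  [168,180): 12 bp
  [180,195): 15 bp
  [195,204): 9 bp
  [204,210): 6 bp
  [210,216): 6 bp
  [216,222): 6 bp
  [222,233): 11 bp
  [233,247): 14 bp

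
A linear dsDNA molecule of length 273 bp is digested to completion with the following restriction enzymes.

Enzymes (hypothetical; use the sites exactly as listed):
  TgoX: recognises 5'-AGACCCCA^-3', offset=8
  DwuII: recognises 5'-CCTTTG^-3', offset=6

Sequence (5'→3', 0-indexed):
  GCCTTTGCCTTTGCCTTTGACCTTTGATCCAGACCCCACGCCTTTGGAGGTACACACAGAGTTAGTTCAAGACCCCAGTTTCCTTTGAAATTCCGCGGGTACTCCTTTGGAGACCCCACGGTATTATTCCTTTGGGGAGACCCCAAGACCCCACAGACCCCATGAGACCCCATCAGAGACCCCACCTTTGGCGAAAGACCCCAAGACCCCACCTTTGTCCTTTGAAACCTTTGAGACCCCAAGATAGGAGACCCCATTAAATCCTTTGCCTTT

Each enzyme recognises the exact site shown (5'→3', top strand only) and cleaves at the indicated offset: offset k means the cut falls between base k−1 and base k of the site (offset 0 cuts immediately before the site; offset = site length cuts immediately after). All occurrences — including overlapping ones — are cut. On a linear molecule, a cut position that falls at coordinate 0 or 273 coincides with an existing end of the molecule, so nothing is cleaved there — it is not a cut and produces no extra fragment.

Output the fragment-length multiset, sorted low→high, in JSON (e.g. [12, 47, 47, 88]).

[5,6,6,6,6,7,7,7,8,8,8,8,9,9,9,10,10,11,12,12,12,13,15,16,22,31]

Scan for sites:
  TgoX AGACCCCA/8: at [30, 69, 110, 137, 145, 154, 164, 176, 195, 203, 233, 248] ⇒ [38, 77, 118, 145, 153, 162, 172, 184, 203, 211, 241, 256]
  DwuII CCTTTG/6: at [1, 7, 13, 20, 40, 81, 103, 128, 184, 211, 218, 227, 262] ⇒ [7, 13, 19, 26, 46, 87, 109, 134, 190, 217, 224, 233, 268]

Pooled cuts: [7, 13, 19, 26, 38, 46, 77, 87, 109, 118, 134, 145, 153, 162, 172, 184, 190, 203, 211, 217, 224, 233, 241, 256, 268]

Fragments:
  [0,7): 7 bp
  [7,13): 6 bp
  [13,19): 6 bp
  [19,26): 7 bp
  [26,38): 12 bp
  [38,46): 8 bp
  [46,77): 31 bp
  [77,87): 10 bp
  [87,109): 22 bp
  [109,118): 9 bp
  [118,134): 16 bp
  [134,145): 11 bp
  [145,153): 8 bp
  [153,162): 9 bp
  [162,172): 10 bp
  [172,184): 12 bp
  [184,190): 6 bp
  [190,203): 13 bp
  [203,211): 8 bp
  [211,217): 6 bp
  [217,224): 7 bp
  [224,233): 9 bp
  [233,241): 8 bp
  [241,256): 15 bp
  [256,268): 12 bp
  [268,273): 5 bp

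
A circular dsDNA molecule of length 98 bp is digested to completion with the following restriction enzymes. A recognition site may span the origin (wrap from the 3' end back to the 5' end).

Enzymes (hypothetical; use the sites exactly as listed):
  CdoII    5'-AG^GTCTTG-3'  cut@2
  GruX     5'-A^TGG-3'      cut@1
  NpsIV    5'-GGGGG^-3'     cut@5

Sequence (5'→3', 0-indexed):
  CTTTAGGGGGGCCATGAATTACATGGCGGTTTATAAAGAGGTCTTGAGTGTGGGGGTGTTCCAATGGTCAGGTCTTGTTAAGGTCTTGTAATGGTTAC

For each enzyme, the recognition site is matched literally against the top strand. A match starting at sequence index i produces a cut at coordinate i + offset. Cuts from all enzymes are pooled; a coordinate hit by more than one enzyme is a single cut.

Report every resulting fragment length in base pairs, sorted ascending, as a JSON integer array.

[1,7,8,9,11,12,16,17,17]

Scan for sites:
  CdoII (AGGTCTTG, off=2): starts [38, 69, 80] → cuts [40, 71, 82]
  GruX (ATGG, off=1): starts [22, 63, 90] → cuts [23, 64, 91]
  NpsIV (GGGGG, off=5): starts [5, 6, 51] → cuts [10, 11, 56]

Pooled cuts: [10, 11, 23, 40, 56, 64, 71, 82, 91]

Fragment lengths:
  10→11: 1 bp
  11→23: 12 bp
  23→40: 17 bp
  40→56: 16 bp
  56→64: 8 bp
  64→71: 7 bp
  71→82: 11 bp
  82→91: 9 bp
  91→10 (wrap): 98-91+10 = 17 bp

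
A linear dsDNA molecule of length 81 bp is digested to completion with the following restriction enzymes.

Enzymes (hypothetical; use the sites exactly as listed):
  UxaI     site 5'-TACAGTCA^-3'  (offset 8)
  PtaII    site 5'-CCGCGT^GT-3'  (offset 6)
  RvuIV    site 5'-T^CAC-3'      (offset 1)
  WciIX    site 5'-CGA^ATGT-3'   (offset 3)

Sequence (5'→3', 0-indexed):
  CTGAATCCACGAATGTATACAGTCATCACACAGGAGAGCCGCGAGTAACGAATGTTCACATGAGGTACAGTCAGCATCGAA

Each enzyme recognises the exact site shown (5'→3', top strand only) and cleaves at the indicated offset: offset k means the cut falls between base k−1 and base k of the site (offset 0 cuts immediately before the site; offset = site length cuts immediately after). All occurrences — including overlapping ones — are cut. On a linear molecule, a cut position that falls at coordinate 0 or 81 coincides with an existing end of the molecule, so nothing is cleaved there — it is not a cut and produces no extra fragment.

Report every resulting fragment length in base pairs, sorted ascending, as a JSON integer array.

[1,5,8,12,13,17,25]

Per-enzyme occurrences:
  UxaI (TACAGTCA, off=8): starts [17, 65] → cuts [25, 73]
  PtaII (CCGCGTGT, off=6): no sites
  RvuIV (TCAC, off=1): starts [25, 55] → cuts [26, 56]
  WciIX (CGAATGT, off=3): starts [9, 48] → cuts [12, 51]

Pooled cuts: [12, 25, 26, 51, 56, 73]

Fragment lengths:
  [0,12): 12 bp
  [12,25): 13 bp
  [25,26): 1 bp
  [26,51): 25 bp
  [51,56): 5 bp
  [56,73): 17 bp
  [73,81): 8 bp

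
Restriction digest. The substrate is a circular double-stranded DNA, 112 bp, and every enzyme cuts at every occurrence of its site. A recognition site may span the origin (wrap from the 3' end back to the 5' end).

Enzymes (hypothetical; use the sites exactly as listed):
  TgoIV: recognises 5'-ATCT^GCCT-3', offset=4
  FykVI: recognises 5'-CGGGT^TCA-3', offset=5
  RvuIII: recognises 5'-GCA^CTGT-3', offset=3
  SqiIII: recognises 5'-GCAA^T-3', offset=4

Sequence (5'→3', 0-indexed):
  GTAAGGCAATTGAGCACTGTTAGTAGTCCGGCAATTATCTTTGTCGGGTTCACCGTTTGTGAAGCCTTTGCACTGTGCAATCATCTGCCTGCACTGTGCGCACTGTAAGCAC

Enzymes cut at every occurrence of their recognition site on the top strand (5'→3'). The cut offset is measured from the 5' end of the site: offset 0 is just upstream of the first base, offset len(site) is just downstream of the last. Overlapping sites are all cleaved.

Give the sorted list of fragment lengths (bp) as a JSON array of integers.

Per-enzyme occurrences:
  TgoIV (ATCTGCCT, off=4): starts [82] → cuts [86]
  FykVI (CGGGTTCA, off=5): starts [44] → cuts [49]
  RvuIII (GCACTGT, off=3): starts [13, 69, 90, 99] → cuts [16, 72, 93, 102]
  SqiIII (GCAAT, off=4): starts [5, 30, 76] → cuts [9, 34, 80]

Pooled cuts: [9, 16, 34, 49, 72, 80, 86, 93, 102]

Fragment lengths:
  9→16: 7 bp
  16→34: 18 bp
  34→49: 15 bp
  49→72: 23 bp
  72→80: 8 bp
  80→86: 6 bp
  86→93: 7 bp
  93→102: 9 bp
  102→9 (wrap): 112-102+9 = 19 bp

[6,7,7,8,9,15,18,19,23]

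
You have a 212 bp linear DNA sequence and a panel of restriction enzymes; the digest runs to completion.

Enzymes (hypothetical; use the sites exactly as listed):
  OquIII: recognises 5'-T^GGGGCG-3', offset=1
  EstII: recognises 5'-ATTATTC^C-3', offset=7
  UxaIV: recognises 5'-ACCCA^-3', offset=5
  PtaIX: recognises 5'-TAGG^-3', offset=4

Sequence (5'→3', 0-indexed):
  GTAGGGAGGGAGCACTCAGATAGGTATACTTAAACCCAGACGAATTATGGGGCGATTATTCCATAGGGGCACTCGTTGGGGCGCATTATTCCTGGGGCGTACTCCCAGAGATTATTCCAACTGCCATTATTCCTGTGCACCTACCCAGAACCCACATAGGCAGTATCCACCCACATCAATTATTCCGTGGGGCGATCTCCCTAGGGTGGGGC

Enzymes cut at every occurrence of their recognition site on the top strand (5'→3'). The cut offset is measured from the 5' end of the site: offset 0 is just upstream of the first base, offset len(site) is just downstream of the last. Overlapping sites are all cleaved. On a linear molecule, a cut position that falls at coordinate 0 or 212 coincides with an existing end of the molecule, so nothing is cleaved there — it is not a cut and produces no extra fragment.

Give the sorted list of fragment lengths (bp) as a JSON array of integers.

Site scan:
  OquIII TGGGGCG/1: at [47, 76, 92, 187] ⇒ [48, 77, 93, 188]
  EstII ATTATTCC/7: at [54, 84, 110, 125, 178] ⇒ [61, 91, 117, 132, 185]
  UxaIV ACCCA/5: at [33, 142, 149, 168] ⇒ [38, 147, 154, 173]
  PtaIX TAGG/4: at [1, 20, 63, 156, 201] ⇒ [5, 24, 67, 160, 205]

Pooled cuts: [5, 24, 38, 48, 61, 67, 77, 91, 93, 117, 132, 147, 154, 160, 173, 185, 188, 205]

Fragments:
  [0,5): 5 bp
  [5,24): 19 bp
  [24,38): 14 bp
  [38,48): 10 bp
  [48,61): 13 bp
  [61,67): 6 bp
  [67,77): 10 bp
  [77,91): 14 bp
  [91,93): 2 bp
  [93,117): 24 bp
  [117,132): 15 bp
  [132,147): 15 bp
  [147,154): 7 bp
  [154,160): 6 bp
  [160,173): 13 bp
  [173,185): 12 bp
  [185,188): 3 bp
  [188,205): 17 bp
  [205,212): 7 bp

[2,3,5,6,6,7,7,10,10,12,13,13,14,14,15,15,17,19,24]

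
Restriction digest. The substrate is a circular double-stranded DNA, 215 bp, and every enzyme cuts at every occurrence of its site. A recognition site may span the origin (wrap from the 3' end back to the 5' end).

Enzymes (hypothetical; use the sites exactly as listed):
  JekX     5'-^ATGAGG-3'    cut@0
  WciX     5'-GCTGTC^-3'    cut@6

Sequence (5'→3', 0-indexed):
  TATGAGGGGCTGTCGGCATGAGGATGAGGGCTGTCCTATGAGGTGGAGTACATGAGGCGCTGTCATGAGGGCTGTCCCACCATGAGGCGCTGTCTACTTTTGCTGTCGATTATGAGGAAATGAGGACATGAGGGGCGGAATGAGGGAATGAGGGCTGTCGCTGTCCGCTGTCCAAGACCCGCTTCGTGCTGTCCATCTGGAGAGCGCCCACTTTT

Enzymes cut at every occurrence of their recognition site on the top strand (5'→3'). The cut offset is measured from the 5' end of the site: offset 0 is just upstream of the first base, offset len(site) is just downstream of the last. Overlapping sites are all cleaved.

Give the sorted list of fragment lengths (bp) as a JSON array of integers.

Site scan:
  JekX (ATGAGG, off=0): starts [1, 17, 23, 37, 51, 64, 81, 111, 119, 127, 139, 147] → cuts [1, 17, 23, 37, 51, 64, 81, 111, 119, 127, 139, 147]
  WciX (GCTGTC, off=6): starts [8, 29, 58, 70, 88, 101, 153, 159, 166, 187] → cuts [14, 35, 64, 76, 94, 107, 159, 165, 172, 193]

Pooled cuts: [1, 14, 17, 23, 35, 37, 51, 64, 76, 81, 94, 107, 111, 119, 127, 139, 147, 159, 165, 172, 193]

Fragment lengths:
  1→14: 13 bp
  14→17: 3 bp
  17→23: 6 bp
  23→35: 12 bp
  35→37: 2 bp
  37→51: 14 bp
  51→64: 13 bp
  64→76: 12 bp
  76→81: 5 bp
  81→94: 13 bp
  94→107: 13 bp
  107→111: 4 bp
  111→119: 8 bp
  119→127: 8 bp
  127→139: 12 bp
  139→147: 8 bp
  147→159: 12 bp
  159→165: 6 bp
  165→172: 7 bp
  172→193: 21 bp
  193→1 (wrap): 215-193+1 = 23 bp

[2,3,4,5,6,6,7,8,8,8,12,12,12,12,13,13,13,13,14,21,23]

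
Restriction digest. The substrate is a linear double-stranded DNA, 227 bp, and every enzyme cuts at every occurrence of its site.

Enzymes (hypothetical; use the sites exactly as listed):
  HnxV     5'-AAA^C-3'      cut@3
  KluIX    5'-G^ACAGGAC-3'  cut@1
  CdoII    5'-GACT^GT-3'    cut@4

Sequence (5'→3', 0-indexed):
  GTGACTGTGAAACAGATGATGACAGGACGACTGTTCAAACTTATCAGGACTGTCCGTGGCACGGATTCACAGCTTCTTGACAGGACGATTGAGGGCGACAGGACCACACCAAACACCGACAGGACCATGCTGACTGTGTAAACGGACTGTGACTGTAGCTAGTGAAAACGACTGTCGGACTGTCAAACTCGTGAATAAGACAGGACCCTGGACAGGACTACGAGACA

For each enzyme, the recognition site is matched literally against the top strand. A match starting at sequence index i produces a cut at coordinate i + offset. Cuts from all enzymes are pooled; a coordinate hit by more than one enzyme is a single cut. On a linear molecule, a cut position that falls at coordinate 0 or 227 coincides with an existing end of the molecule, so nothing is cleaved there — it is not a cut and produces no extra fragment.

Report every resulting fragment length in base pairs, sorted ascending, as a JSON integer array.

Site scan:
  HnxV AAAC/3: at [9, 36, 110, 139, 165, 184] ⇒ [12, 39, 113, 142, 168, 187]
  KluIX GACAGGAC/1: at [20, 78, 96, 117, 198, 210] ⇒ [21, 79, 97, 118, 199, 211]
  CdoII GACTGT/4: at [2, 28, 47, 131, 144, 150, 169, 177] ⇒ [6, 32, 51, 135, 148, 154, 173, 181]

All cut coordinates (distinct, sorted): [6, 12, 21, 32, 39, 51, 79, 97, 113, 118, 135, 142, 148, 154, 168, 173, 181, 187, 199, 211]

Fragment lengths:
  [0,6): 6 bp
  [6,12): 6 bp
  [12,21): 9 bp
  [21,32): 11 bp
  [32,39): 7 bp
  [39,51): 12 bp
  [51,79): 28 bp
  [79,97): 18 bp
  [97,113): 16 bp
  [113,118): 5 bp
  [118,135): 17 bp
  [135,142): 7 bp
  [142,148): 6 bp
  [148,154): 6 bp
  [154,168): 14 bp
  [168,173): 5 bp
  [173,181): 8 bp
  [181,187): 6 bp
  [187,199): 12 bp
  [199,211): 12 bp
  [211,227): 16 bp

[5,5,6,6,6,6,6,7,7,8,9,11,12,12,12,14,16,16,17,18,28]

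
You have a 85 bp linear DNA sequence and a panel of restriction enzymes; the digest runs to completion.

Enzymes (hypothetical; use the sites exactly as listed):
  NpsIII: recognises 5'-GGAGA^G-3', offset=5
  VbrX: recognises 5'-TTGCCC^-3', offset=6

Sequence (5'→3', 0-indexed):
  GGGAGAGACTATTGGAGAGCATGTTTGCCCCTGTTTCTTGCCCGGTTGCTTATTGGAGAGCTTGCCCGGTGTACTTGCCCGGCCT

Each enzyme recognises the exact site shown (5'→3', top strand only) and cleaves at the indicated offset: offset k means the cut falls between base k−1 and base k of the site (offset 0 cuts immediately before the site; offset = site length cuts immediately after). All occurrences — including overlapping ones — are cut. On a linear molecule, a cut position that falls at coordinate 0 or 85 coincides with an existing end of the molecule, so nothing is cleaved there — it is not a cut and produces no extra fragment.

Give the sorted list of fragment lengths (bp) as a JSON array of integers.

[5,6,8,12,12,13,13,16]

Per-enzyme occurrences:
  NpsIII (GGAGAG, off=5): starts [1, 13, 54] → cuts [6, 18, 59]
  VbrX (TTGCCC, off=6): starts [24, 37, 61, 74] → cuts [30, 43, 67, 80]

All cut coordinates (distinct, sorted): [6, 18, 30, 43, 59, 67, 80]

Fragments:
  [0,6): 6 bp
  [6,18): 12 bp
  [18,30): 12 bp
  [30,43): 13 bp
  [43,59): 16 bp
  [59,67): 8 bp
  [67,80): 13 bp
  [80,85): 5 bp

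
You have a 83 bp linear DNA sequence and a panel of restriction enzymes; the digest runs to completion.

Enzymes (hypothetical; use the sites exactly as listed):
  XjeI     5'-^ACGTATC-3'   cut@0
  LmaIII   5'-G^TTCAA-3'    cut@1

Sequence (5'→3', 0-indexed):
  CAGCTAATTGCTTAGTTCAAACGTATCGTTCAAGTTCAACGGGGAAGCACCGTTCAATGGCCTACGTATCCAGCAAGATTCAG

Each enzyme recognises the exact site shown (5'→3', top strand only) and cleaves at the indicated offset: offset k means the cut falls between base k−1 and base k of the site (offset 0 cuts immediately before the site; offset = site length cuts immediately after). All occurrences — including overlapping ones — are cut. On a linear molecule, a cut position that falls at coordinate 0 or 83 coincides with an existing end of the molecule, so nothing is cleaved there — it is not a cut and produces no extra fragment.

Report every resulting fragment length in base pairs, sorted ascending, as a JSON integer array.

Per-enzyme occurrences:
  XjeI (ACGTATC, off=0): starts [20, 63] → cuts [20, 63]
  LmaIII (GTTCAA, off=1): starts [14, 27, 33, 51] → cuts [15, 28, 34, 52]

All cut coordinates (distinct, sorted): [15, 20, 28, 34, 52, 63]

Fragments:
  [0,15): 15 bp
  [15,20): 5 bp
  [20,28): 8 bp
  [28,34): 6 bp
  [34,52): 18 bp
  [52,63): 11 bp
  [63,83): 20 bp

[5,6,8,11,15,18,20]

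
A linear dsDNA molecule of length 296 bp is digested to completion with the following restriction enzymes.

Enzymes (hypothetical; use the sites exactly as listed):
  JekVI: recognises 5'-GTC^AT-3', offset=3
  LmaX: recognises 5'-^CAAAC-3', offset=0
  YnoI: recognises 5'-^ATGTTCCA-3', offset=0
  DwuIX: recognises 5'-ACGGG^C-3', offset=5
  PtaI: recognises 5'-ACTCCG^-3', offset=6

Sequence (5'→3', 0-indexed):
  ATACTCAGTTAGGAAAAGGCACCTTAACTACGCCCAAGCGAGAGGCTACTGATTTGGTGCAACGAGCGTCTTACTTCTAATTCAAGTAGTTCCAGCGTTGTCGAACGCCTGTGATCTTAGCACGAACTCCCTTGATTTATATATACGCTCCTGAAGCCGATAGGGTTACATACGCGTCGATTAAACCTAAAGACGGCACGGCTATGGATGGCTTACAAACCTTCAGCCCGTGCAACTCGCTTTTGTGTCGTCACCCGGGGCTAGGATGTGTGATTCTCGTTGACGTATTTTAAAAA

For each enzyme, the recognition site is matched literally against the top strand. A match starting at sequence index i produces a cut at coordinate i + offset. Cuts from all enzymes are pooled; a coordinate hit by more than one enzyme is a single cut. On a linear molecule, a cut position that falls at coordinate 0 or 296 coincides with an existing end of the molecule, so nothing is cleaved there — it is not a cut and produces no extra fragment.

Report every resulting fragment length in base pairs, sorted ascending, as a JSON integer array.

[81,215]

Scan for sites:
  JekVI (GTCAT, off=3): no sites
  LmaX (CAAAC, off=0): starts [215] → cuts [215]
  YnoI (ATGTTCCA, off=0): no sites
  DwuIX (ACGGGC, off=5): no sites
  PtaI (ACTCCG, off=6): no sites

Pooled cuts: [215]

Fragment lengths:
  [0,215): 215 bp
  [215,296): 81 bp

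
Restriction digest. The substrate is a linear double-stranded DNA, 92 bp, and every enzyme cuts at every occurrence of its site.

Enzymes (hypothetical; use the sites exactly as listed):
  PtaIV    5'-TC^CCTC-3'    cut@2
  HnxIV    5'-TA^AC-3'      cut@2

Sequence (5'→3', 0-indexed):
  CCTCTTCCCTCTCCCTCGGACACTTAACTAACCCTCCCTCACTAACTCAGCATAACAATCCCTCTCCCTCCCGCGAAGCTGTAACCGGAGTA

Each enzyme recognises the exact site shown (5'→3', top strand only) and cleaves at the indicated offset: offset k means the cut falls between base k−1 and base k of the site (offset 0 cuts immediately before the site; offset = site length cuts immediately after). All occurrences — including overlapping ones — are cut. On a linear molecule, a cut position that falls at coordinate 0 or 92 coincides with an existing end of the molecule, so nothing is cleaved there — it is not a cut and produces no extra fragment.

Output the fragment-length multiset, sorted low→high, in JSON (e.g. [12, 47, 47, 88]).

Scan for sites:
  PtaIV (TCCCTC, off=2): starts [5, 11, 34, 58, 64] → cuts [7, 13, 36, 60, 66]
  HnxIV (TAAC, off=2): starts [24, 28, 42, 52, 81] → cuts [26, 30, 44, 54, 83]

All cut coordinates (distinct, sorted): [7, 13, 26, 30, 36, 44, 54, 60, 66, 83]

Fragment lengths:
  [0,7): 7 bp
  [7,13): 6 bp
  [13,26): 13 bp
  [26,30): 4 bp
  [30,36): 6 bp
  [36,44): 8 bp
  [44,54): 10 bp
  [54,60): 6 bp
  [60,66): 6 bp
  [66,83): 17 bp
  [83,92): 9 bp

[4,6,6,6,6,7,8,9,10,13,17]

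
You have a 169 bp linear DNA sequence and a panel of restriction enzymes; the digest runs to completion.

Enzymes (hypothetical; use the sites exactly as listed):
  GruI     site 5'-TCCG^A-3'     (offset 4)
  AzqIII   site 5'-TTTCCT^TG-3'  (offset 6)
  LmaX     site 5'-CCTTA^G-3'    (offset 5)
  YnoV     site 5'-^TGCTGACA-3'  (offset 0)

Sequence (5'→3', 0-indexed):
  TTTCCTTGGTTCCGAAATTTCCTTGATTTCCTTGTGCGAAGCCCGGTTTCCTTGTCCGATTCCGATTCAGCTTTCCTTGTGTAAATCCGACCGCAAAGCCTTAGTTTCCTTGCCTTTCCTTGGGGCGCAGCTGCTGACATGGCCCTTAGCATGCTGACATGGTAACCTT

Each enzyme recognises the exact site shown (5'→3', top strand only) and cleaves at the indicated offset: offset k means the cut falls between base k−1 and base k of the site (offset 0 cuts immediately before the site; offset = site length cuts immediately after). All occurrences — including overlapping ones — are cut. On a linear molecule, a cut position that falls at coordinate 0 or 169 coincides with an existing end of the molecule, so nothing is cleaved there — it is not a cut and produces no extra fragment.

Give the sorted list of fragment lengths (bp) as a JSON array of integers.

[3,6,6,6,7,8,9,9,10,11,12,13,14,17,18,20]

Site scan:
  GruI TCCGA/4: at [10, 54, 60, 85] ⇒ [14, 58, 64, 89]
  AzqIII TTTCCTTG/6: at [0, 17, 26, 46, 71, 104, 114] ⇒ [6, 23, 32, 52, 77, 110, 120]
  LmaX CCTTAG/5: at [98, 143] ⇒ [103, 148]
  YnoV TGCTGACA/0: at [131, 151] ⇒ [131, 151]

All cut coordinates (distinct, sorted): [6, 14, 23, 32, 52, 58, 64, 77, 89, 103, 110, 120, 131, 148, 151]

Fragments:
  [0,6): 6 bp
  [6,14): 8 bp
  [14,23): 9 bp
  [23,32): 9 bp
  [32,52): 20 bp
  [52,58): 6 bp
  [58,64): 6 bp
  [64,77): 13 bp
  [77,89): 12 bp
  [89,103): 14 bp
  [103,110): 7 bp
  [110,120): 10 bp
  [120,131): 11 bp
  [131,148): 17 bp
  [148,151): 3 bp
  [151,169): 18 bp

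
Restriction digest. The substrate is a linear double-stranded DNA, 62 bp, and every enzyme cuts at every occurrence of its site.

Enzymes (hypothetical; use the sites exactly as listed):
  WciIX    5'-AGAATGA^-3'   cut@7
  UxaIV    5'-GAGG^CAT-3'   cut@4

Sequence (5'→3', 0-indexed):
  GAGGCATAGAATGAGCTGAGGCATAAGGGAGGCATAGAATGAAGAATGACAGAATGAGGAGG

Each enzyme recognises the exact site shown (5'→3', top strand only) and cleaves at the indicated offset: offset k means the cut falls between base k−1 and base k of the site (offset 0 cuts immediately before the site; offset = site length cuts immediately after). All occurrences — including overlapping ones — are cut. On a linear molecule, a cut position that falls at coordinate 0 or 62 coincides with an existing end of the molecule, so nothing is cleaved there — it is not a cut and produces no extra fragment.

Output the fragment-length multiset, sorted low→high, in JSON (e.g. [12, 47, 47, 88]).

[4,5,7,7,8,10,10,11]

Site scan:
  WciIX (AGAATGA, off=7): starts [7, 35, 42, 50] → cuts [14, 42, 49, 57]
  UxaIV (GAGGCAT, off=4): starts [0, 17, 28] → cuts [4, 21, 32]

Pooled cuts: [4, 14, 21, 32, 42, 49, 57]

Fragments:
  [0,4): 4 bp
  [4,14): 10 bp
  [14,21): 7 bp
  [21,32): 11 bp
  [32,42): 10 bp
  [42,49): 7 bp
  [49,57): 8 bp
  [57,62): 5 bp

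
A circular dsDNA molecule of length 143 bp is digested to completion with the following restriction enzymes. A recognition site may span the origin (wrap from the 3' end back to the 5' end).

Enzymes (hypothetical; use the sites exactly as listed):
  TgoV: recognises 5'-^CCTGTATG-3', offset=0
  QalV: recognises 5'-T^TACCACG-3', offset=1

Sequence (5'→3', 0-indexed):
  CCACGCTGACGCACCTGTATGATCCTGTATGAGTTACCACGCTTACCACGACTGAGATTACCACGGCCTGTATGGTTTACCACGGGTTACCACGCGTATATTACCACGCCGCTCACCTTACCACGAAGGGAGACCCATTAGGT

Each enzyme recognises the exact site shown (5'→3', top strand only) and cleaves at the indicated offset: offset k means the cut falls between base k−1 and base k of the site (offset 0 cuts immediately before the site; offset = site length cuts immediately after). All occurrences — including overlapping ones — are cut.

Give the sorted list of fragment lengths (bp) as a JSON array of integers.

Scan for sites:
  TgoV (CCTGTATG, off=0): starts [13, 23, 66] → cuts [13, 23, 66]
  QalV (TTACCACG, off=1): starts [33, 42, 57, 76, 86, 100, 117] → cuts [34, 43, 58, 77, 87, 101, 118]

Pooled cuts: [13, 23, 34, 43, 58, 66, 77, 87, 101, 118]

Fragments:
  13→23: 10 bp
  23→34: 11 bp
  34→43: 9 bp
  43→58: 15 bp
  58→66: 8 bp
  66→77: 11 bp
  77→87: 10 bp
  87→101: 14 bp
  101→118: 17 bp
  118→13 (wrap): 143-118+13 = 38 bp

[8,9,10,10,11,11,14,15,17,38]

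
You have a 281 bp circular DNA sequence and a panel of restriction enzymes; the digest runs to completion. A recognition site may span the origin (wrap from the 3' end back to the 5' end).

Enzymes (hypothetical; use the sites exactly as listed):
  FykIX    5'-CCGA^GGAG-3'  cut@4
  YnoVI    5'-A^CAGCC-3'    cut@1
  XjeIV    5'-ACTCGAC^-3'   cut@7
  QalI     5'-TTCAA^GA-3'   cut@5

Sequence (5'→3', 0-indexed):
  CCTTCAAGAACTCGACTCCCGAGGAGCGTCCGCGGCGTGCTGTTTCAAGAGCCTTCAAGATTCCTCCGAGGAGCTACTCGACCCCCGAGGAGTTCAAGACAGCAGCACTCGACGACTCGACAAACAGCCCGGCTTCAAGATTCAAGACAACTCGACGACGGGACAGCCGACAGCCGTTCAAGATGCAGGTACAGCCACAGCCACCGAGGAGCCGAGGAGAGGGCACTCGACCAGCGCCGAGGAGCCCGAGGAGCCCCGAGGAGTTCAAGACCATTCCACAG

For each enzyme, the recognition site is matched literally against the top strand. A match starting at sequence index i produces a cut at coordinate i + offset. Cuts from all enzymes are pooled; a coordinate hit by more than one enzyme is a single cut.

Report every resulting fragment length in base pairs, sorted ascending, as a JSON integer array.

Site scan:
  FykIX (CCGAGGAG, off=4): starts [18, 65, 84, 203, 211, 236, 245, 255] → cuts [22, 69, 88, 207, 215, 240, 249, 259]
  YnoVI (ACAGCC, off=1): starts [123, 162, 169, 190, 196, 277] → cuts [124, 163, 170, 191, 197, 278]
  XjeIV (ACTCGAC, off=7): starts [9, 75, 106, 114, 149, 224] → cuts [16, 82, 113, 121, 156, 231]
  QalI (TTCAAGA, off=5): starts [2, 43, 53, 92, 133, 140, 176, 263] → cuts [7, 48, 58, 97, 138, 145, 181, 268]

Pooled cuts: [7, 16, 22, 48, 58, 69, 82, 88, 97, 113, 121, 124, 138, 145, 156, 163, 170, 181, 191, 197, 207, 215, 231, 240, 249, 259, 268, 278]

Fragments:
  7→16: 9 bp
  16→22: 6 bp
  22→48: 26 bp
  48→58: 10 bp
  58→69: 11 bp
  69→82: 13 bp
  82→88: 6 bp
  88→97: 9 bp
  97→113: 16 bp
  113→121: 8 bp
  121→124: 3 bp
  124→138: 14 bp
  138→145: 7 bp
  145→156: 11 bp
  156→163: 7 bp
  163→170: 7 bp
  170→181: 11 bp
  181→191: 10 bp
  191→197: 6 bp
  197→207: 10 bp
  207→215: 8 bp
  215→231: 16 bp
  231→240: 9 bp
  240→249: 9 bp
  249→259: 10 bp
  259→268: 9 bp
  268→278: 10 bp
  278→7 (wrap): 281-278+7 = 10 bp

[3,6,6,6,7,7,7,8,8,9,9,9,9,9,10,10,10,10,10,10,11,11,11,13,14,16,16,26]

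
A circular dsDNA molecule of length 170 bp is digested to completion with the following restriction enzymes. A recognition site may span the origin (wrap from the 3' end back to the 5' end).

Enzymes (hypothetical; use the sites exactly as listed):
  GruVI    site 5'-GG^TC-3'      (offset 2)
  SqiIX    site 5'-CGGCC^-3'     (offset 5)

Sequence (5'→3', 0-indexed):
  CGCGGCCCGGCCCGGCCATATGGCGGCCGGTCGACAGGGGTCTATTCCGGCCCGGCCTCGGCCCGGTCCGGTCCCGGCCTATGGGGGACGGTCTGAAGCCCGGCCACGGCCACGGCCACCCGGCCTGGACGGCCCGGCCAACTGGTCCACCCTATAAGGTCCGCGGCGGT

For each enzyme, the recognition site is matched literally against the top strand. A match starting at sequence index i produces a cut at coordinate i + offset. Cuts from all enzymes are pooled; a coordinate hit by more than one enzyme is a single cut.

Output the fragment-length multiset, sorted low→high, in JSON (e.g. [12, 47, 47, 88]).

Per-enzyme occurrences:
  GruVI GGTC/2: at [28, 38, 64, 69, 89, 143, 157, 167] ⇒ [30, 40, 66, 71, 91, 145, 159, 169]
  SqiIX CGGCC/5: at [2, 7, 12, 23, 47, 52, 58, 74, 100, 106, 112, 120, 129, 134] ⇒ [7, 12, 17, 28, 52, 57, 63, 79, 105, 111, 117, 125, 134, 139]

All cut coordinates (distinct, sorted): [7, 12, 17, 28, 30, 40, 52, 57, 63, 66, 71, 79, 91, 105, 111, 117, 125, 134, 139, 145, 159, 169]

Fragments:
  7→12: 5 bp
  12→17: 5 bp
  17→28: 11 bp
  28→30: 2 bp
  30→40: 10 bp
  40→52: 12 bp
  52→57: 5 bp
  57→63: 6 bp
  63→66: 3 bp
  66→71: 5 bp
  71→79: 8 bp
  79→91: 12 bp
  91→105: 14 bp
  105→111: 6 bp
  111→117: 6 bp
  117→125: 8 bp
  125→134: 9 bp
  134→139: 5 bp
  139→145: 6 bp
  145→159: 14 bp
  159→169: 10 bp
  169→7 (wrap): 170-169+7 = 8 bp

[2,3,5,5,5,5,5,6,6,6,6,8,8,8,9,10,10,11,12,12,14,14]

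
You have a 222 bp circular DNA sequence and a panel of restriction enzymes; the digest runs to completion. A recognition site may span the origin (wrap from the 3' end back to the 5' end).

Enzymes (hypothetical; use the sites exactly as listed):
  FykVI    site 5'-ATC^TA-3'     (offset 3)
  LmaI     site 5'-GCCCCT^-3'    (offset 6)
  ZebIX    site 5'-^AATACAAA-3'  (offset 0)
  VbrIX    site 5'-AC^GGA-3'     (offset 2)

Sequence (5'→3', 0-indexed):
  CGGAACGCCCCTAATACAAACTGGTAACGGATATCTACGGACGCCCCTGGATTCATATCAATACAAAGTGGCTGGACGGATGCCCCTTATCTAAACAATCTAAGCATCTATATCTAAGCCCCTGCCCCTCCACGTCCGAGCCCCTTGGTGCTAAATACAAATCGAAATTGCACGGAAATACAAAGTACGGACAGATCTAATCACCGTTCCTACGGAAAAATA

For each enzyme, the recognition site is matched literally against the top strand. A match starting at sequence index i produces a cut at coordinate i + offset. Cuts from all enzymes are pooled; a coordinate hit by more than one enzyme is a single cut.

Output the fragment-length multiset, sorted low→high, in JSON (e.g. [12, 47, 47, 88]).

[3,3,4,6,6,7,8,8,9,9,9,10,10,10,11,11,12,16,16,16,18,20]

Per-enzyme occurrences:
  FykVI ATCTA/3: at [32, 88, 97, 105, 111, 194] ⇒ [35, 91, 100, 108, 114, 197]
  LmaI GCCCCT/6: at [6, 42, 81, 117, 123, 139] ⇒ [12, 48, 87, 123, 129, 145]
  ZebIX AATACAAA/0: at [12, 59, 153, 176] ⇒ [12, 59, 153, 176]
  VbrIX ACGGA/2: at [26, 36, 75, 171, 186, 211, 221] ⇒ [1, 28, 38, 77, 173, 188, 213]

All cut coordinates (distinct, sorted): [1, 12, 28, 35, 38, 48, 59, 77, 87, 91, 100, 108, 114, 123, 129, 145, 153, 173, 176, 188, 197, 213]

Fragment lengths:
  1→12: 11 bp
  12→28: 16 bp
  28→35: 7 bp
  35→38: 3 bp
  38→48: 10 bp
  48→59: 11 bp
  59→77: 18 bp
  77→87: 10 bp
  87→91: 4 bp
  91→100: 9 bp
  100→108: 8 bp
  108→114: 6 bp
  114→123: 9 bp
  123→129: 6 bp
  129→145: 16 bp
  145→153: 8 bp
  153→173: 20 bp
  173→176: 3 bp
  176→188: 12 bp
  188→197: 9 bp
  197→213: 16 bp
  213→1 (wrap): 222-213+1 = 10 bp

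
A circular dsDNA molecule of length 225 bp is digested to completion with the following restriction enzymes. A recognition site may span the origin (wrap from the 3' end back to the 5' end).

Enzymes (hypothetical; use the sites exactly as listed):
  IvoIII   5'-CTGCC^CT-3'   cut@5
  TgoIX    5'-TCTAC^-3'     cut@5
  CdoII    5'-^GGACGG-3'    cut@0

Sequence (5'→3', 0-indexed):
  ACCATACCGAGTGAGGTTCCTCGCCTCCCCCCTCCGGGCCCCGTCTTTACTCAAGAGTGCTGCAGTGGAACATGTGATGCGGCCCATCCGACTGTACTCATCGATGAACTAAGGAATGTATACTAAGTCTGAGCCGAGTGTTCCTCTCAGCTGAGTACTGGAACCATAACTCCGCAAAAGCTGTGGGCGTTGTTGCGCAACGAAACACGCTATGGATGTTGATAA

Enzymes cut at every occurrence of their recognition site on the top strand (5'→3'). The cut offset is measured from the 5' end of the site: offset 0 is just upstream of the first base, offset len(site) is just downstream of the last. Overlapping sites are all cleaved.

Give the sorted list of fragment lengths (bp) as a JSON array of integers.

Scan for sites:
  IvoIII (CTGCCCT, off=5): no sites
  TgoIX (TCTAC, off=5): no sites
  CdoII (GGACGG, off=0): no sites

All cut coordinates (distinct, sorted): ∅

Fragments:
  no cuts → one circular fragment of 225 bp

[225]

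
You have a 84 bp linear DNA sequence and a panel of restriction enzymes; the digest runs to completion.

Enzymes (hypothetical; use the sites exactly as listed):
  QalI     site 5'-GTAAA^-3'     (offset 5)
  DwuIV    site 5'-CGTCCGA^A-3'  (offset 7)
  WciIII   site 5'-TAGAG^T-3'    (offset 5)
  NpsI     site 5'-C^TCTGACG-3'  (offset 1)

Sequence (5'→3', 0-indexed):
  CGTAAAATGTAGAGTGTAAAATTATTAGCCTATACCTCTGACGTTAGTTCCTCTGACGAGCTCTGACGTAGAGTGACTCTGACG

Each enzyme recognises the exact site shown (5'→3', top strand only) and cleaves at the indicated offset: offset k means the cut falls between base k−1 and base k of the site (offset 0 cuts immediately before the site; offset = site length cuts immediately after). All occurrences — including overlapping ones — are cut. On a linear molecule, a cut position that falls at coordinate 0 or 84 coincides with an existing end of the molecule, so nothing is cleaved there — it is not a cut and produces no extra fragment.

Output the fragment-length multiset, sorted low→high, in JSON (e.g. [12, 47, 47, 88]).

[4,6,6,7,8,10,12,15,16]

Per-enzyme occurrences:
  QalI GTAAA/5: at [1, 15] ⇒ [6, 20]
  DwuIV (CGTCCGAA, off=7): no sites
  WciIII TAGAGT/5: at [9, 68] ⇒ [14, 73]
  NpsI CTCTGACG/1: at [35, 50, 60, 76] ⇒ [36, 51, 61, 77]

All cut coordinates (distinct, sorted): [6, 14, 20, 36, 51, 61, 73, 77]

Fragments:
  [0,6): 6 bp
  [6,14): 8 bp
  [14,20): 6 bp
  [20,36): 16 bp
  [36,51): 15 bp
  [51,61): 10 bp
  [61,73): 12 bp
  [73,77): 4 bp
  [77,84): 7 bp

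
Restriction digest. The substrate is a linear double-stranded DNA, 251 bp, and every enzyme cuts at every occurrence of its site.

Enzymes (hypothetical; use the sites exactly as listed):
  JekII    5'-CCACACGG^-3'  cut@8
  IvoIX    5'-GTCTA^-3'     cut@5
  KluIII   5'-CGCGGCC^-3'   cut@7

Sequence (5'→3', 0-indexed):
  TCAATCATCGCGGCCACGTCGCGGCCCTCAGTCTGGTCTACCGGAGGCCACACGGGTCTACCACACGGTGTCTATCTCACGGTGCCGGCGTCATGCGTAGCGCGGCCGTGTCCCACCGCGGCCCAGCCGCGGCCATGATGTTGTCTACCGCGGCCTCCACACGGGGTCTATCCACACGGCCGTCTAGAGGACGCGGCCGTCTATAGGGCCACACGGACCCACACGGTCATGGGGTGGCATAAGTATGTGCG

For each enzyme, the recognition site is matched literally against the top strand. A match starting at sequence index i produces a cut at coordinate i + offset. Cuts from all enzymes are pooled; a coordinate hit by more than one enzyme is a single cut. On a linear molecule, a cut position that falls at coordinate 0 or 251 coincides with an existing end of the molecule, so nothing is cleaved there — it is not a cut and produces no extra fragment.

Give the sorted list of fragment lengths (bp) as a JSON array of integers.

[5,5,6,6,7,8,8,9,9,10,11,11,12,13,13,14,15,15,16,25,33]

Scan for sites:
  JekII CCACACGG/8: at [47, 60, 156, 171, 208, 218] ⇒ [55, 68, 164, 179, 216, 226]
  IvoIX GTCTA/5: at [35, 55, 69, 142, 165, 181, 198] ⇒ [40, 60, 74, 147, 170, 186, 203]
  KluIII CGCGGCC/7: at [8, 19, 100, 116, 127, 148, 191] ⇒ [15, 26, 107, 123, 134, 155, 198]

Pooled cuts: [15, 26, 40, 55, 60, 68, 74, 107, 123, 134, 147, 155, 164, 170, 179, 186, 198, 203, 216, 226]

Fragment lengths:
  [0,15): 15 bp
  [15,26): 11 bp
  [26,40): 14 bp
  [40,55): 15 bp
  [55,60): 5 bp
  [60,68): 8 bp
  [68,74): 6 bp
  [74,107): 33 bp
  [107,123): 16 bp
  [123,134): 11 bp
  [134,147): 13 bp
  [147,155): 8 bp
  [155,164): 9 bp
  [164,170): 6 bp
  [170,179): 9 bp
  [179,186): 7 bp
  [186,198): 12 bp
  [198,203): 5 bp
  [203,216): 13 bp
  [216,226): 10 bp
  [226,251): 25 bp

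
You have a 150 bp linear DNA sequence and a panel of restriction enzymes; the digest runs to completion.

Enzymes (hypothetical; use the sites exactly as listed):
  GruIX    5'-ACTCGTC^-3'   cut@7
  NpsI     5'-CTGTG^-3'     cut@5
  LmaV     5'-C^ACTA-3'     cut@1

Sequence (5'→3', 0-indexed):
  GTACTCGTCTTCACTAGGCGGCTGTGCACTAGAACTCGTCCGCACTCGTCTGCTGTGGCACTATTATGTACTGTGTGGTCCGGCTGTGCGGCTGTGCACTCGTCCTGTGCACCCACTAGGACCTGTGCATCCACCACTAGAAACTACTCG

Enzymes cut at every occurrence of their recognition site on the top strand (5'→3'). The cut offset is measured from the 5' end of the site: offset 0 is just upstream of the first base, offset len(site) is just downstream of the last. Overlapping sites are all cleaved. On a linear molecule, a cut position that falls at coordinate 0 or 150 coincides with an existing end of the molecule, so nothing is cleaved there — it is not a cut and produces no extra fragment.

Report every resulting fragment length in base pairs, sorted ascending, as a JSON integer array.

Site scan:
  GruIX (ACTCGTC, off=7): starts [2, 33, 43, 97] → cuts [9, 40, 50, 104]
  NpsI (CTGTG, off=5): starts [21, 52, 70, 83, 91, 104, 122] → cuts [26, 57, 75, 88, 96, 109, 127]
  LmaV (CACTA, off=1): starts [11, 26, 58, 113, 134] → cuts [12, 27, 59, 114, 135]

All cut coordinates (distinct, sorted): [9, 12, 26, 27, 40, 50, 57, 59, 75, 88, 96, 104, 109, 114, 127, 135]

Fragments:
  [0,9): 9 bp
  [9,12): 3 bp
  [12,26): 14 bp
  [26,27): 1 bp
  [27,40): 13 bp
  [40,50): 10 bp
  [50,57): 7 bp
  [57,59): 2 bp
  [59,75): 16 bp
  [75,88): 13 bp
  [88,96): 8 bp
  [96,104): 8 bp
  [104,109): 5 bp
  [109,114): 5 bp
  [114,127): 13 bp
  [127,135): 8 bp
  [135,150): 15 bp

[1,2,3,5,5,7,8,8,8,9,10,13,13,13,14,15,16]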